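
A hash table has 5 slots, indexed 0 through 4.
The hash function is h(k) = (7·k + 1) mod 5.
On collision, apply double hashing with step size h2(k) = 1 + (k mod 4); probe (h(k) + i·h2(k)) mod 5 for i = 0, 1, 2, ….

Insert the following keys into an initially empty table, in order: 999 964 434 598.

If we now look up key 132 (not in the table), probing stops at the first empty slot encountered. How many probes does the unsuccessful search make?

999: h=4 -> slot 4
964: h=4, h2=1, probe 4,0 -> slot 0
434: h=4, h2=3, probe 4,2 -> slot 2
598: h=2, h2=3, probe 2,0,3 -> slot 3
Table: [964, -, 434, 598, 999]
Lookup 132: h=0, h2=1, probe 0,1 → slot 1 empty, not found.

2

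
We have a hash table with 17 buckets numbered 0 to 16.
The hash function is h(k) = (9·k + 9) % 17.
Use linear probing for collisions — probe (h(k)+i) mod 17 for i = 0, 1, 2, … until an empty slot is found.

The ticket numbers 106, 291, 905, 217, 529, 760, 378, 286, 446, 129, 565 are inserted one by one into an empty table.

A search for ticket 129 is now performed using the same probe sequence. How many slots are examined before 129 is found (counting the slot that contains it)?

Insert 106: h=11, slot 11 empty → index 11.
Insert 291: h=10, slot 10 empty → index 10.
Insert 905: h=11, slot 11 occupied → index 12.
Insert 217: h=7, slot 7 empty → index 7.
Insert 529: h=10, slots 10,11,12 occupied → index 13.
Insert 760: h=15, slot 15 empty → index 15.
Insert 378: h=11, slots 11,12,13 occupied → index 14.
Insert 286: h=16, slot 16 empty → index 16.
Insert 446: h=11, slots 11,12,13,14,15,16 occupied → index 0.
Insert 129: h=14, slots 14,15,16,0 occupied → index 1.
Insert 565: h=11, slots 11,12,13,14,15,16,0,1 occupied → index 2.
Table: [446, 129, 565, ∅, ∅, ∅, ∅, 217, ∅, ∅, 291, 106, 905, 529, 378, 760, 286]
Lookup 129: h=14, probe 14,15,16,0,1 → found at 1.

5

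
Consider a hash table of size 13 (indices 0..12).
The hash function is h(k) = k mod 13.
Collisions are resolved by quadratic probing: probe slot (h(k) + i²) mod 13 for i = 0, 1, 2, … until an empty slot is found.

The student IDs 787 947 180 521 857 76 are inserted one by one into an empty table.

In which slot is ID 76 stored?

Insert 787: h=7, slot 7 empty -> index 7.
Insert 947: h=11, slot 11 empty -> index 11.
Insert 180: h=11, slot 11 occupied -> index 12.
Insert 521: h=1, slot 1 empty -> index 1.
Insert 857: h=12, slot 12 occupied -> index 0.
Insert 76: h=11, slots 11,12 occupied -> index 2.
Table: [857, 521, 76, _, _, _, _, 787, _, _, _, 947, 180]

2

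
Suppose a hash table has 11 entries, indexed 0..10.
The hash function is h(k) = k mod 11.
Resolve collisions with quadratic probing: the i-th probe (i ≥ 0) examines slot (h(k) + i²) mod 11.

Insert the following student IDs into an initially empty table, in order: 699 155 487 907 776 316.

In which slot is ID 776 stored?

699 hashes to 6; slot 6 is free -> place at 6.
155 hashes to 1; slot 1 is free -> place at 1.
487 hashes to 3; slot 3 is free -> place at 3.
907 hashes to 5; slot 5 is free -> place at 5.
776 hashes to 6; 6 taken -> place at 7.
316 hashes to 8; slot 8 is free -> place at 8.
Table: [-, 155, -, 487, -, 907, 699, 776, 316, -, -]

7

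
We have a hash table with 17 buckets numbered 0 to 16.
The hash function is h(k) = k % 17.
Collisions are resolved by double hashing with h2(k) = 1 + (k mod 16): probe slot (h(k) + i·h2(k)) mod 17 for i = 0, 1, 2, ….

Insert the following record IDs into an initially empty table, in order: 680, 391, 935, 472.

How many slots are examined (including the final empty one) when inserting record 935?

3

Insert 680: h=0, slot 0 empty => index 0.
Insert 391: h=0, h2=8, slot 0 occupied => index 8.
Insert 935: h=0, h2=8, slots 0,8 occupied => index 16.
Insert 472: h=13, slot 13 empty => index 13.
Table: [680, ∅, ∅, ∅, ∅, ∅, ∅, ∅, 391, ∅, ∅, ∅, ∅, 472, ∅, ∅, 935]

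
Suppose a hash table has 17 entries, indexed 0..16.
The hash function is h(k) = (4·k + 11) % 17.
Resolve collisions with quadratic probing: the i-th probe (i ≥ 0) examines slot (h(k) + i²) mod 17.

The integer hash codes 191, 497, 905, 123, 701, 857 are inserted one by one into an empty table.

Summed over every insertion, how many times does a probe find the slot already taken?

10

191 hashes to 10; slot 10 is free -> place at 10.
497 hashes to 10; 10 taken -> place at 11.
905 hashes to 10; 10,11 taken -> place at 14.
123 hashes to 10; 10,11,14 taken -> place at 2.
701 hashes to 10; 10,11,14,2 taken -> place at 9.
857 hashes to 5; slot 5 is free -> place at 5.
Table: [—, —, 123, —, —, 857, —, —, —, 701, 191, 497, —, —, 905, —, —]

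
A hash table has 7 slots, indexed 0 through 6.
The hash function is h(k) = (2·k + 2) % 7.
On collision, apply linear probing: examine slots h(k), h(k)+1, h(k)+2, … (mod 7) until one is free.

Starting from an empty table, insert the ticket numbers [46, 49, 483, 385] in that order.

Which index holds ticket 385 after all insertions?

5

46: h=3 → slot 3
49: h=2 → slot 2
483: h=2, probe 2,3,4 → slot 4
385: h=2, probe 2,3,4,5 → slot 5
Table: [_, _, 49, 46, 483, 385, _]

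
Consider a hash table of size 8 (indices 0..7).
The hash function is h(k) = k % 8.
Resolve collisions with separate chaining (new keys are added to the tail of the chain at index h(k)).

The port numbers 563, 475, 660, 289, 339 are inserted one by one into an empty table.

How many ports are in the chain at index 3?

3

Insert 563: h=3, bucket 3 empty → new chain.
Insert 475: h=3, bucket 3 nonempty → append to chain.
Insert 660: h=4, bucket 4 empty → new chain.
Insert 289: h=1, bucket 1 empty → new chain.
Insert 339: h=3, bucket 3 nonempty → append to chain.
Final buckets:
0: _
1: 289
2: _
3: 563 -> 475 -> 339
4: 660
5: _
6: _
7: _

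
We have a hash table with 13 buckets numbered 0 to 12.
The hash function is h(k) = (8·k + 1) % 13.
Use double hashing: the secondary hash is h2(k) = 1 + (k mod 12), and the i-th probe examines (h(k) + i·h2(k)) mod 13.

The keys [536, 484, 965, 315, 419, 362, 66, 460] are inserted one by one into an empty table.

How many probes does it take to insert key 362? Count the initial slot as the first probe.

2

Insert 536: h=12, slot 12 empty → index 12.
Insert 484: h=12, h2=5, slot 12 occupied → index 4.
Insert 965: h=12, h2=6, slot 12 occupied → index 5.
Insert 315: h=12, h2=4, slot 12 occupied → index 3.
Insert 419: h=12, h2=12, slot 12 occupied → index 11.
Insert 362: h=11, h2=3, slot 11 occupied → index 1.
Insert 66: h=9, slot 9 empty → index 9.
Insert 460: h=2, slot 2 empty → index 2.
Table: [∅, 362, 460, 315, 484, 965, ∅, ∅, ∅, 66, ∅, 419, 536]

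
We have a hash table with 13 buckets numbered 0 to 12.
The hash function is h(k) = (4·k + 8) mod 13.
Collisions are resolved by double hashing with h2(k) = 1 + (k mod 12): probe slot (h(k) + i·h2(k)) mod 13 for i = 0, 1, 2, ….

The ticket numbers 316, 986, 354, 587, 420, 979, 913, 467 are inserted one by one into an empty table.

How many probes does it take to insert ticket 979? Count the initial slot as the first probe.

316 hashes to 11; slot 11 is free -> place at 11.
986 hashes to 0; slot 0 is free -> place at 0.
354 hashes to 7; slot 7 is free -> place at 7.
587 hashes to 3; slot 3 is free -> place at 3.
420 hashes to 11, h2=1; 11 taken -> place at 12.
979 hashes to 11, h2=8; 11 taken -> place at 6.
913 hashes to 7, h2=2; 7 taken -> place at 9.
467 hashes to 4; slot 4 is free -> place at 4.
Table: [986, _, _, 587, 467, _, 979, 354, _, 913, _, 316, 420]

2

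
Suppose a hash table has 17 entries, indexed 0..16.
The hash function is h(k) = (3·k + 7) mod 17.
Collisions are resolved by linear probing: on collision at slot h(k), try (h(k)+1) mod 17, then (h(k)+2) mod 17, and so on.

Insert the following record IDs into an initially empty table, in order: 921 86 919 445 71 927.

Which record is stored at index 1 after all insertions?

71

921 hashes to 16; slot 16 is free → place at 16.
86 hashes to 10; slot 10 is free → place at 10.
919 hashes to 10; 10 taken → place at 11.
445 hashes to 16; 16 taken → place at 0.
71 hashes to 16; 16,0 taken → place at 1.
927 hashes to 0; 0,1 taken → place at 2.
Table: [445, 71, 927, —, —, —, —, —, —, —, 86, 919, —, —, —, —, 921]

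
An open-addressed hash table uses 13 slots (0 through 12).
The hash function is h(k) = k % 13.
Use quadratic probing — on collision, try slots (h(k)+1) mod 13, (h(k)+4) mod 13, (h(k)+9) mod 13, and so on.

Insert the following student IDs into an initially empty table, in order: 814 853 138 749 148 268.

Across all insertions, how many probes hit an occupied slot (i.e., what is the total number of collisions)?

Insert 814: h=8, slot 8 empty -> index 8.
Insert 853: h=8, slot 8 occupied -> index 9.
Insert 138: h=8, slots 8,9 occupied -> index 12.
Insert 749: h=8, slots 8,9,12 occupied -> index 4.
Insert 148: h=5, slot 5 empty -> index 5.
Insert 268: h=8, slots 8,9,12,4 occupied -> index 11.
Table: [—, —, —, —, 749, 148, —, —, 814, 853, —, 268, 138]

10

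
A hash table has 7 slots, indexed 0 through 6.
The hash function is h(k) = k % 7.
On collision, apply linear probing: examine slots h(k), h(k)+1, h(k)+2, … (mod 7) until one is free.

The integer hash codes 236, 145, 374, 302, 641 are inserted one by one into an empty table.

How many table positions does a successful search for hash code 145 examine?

2

Insert 236: h=5, slot 5 empty → index 5.
Insert 145: h=5, slot 5 occupied → index 6.
Insert 374: h=3, slot 3 empty → index 3.
Insert 302: h=1, slot 1 empty → index 1.
Insert 641: h=4, slot 4 empty → index 4.
Table: [_, 302, _, 374, 641, 236, 145]
Lookup 145: h=5, probe 5,6 → found at 6.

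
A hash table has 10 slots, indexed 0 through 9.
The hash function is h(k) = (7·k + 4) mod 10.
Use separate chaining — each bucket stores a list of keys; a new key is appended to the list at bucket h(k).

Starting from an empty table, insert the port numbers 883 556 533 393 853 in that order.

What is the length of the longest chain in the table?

883 -> bucket 5
556 -> bucket 6
533 -> bucket 5 (collision)
393 -> bucket 5 (collision)
853 -> bucket 5 (collision)
Final buckets:
0: _
1: _
2: _
3: _
4: _
5: 883 -> 533 -> 393 -> 853
6: 556
7: _
8: _
9: _

4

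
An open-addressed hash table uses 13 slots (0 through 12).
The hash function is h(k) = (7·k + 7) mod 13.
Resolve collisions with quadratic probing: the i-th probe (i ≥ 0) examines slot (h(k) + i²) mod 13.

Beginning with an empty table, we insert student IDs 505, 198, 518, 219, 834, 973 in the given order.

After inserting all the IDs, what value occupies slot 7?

505: h=6 → slot 6
198: h=2 → slot 2
518: h=6, probe 6,7 → slot 7
219: h=6, probe 6,7,10 → slot 10
834: h=8 → slot 8
973: h=6, probe 6,7,10,2,9 → slot 9
Table: [_, _, 198, _, _, _, 505, 518, 834, 973, 219, _, _]

518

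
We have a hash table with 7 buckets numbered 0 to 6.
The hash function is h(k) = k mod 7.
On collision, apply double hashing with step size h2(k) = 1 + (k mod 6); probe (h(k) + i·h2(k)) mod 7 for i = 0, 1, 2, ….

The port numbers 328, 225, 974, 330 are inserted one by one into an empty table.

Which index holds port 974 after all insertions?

4

328: h=6 -> slot 6
225: h=1 -> slot 1
974: h=1, h2=3, probe 1,4 -> slot 4
330: h=1, h2=1, probe 1,2 -> slot 2
Table: [∅, 225, 330, ∅, 974, ∅, 328]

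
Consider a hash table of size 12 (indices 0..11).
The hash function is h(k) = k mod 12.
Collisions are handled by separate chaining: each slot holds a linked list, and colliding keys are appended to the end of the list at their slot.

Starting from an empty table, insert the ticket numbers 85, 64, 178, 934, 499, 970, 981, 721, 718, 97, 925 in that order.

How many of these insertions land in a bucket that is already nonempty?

Insert 85: h=1, bucket 1 empty -> new chain.
Insert 64: h=4, bucket 4 empty -> new chain.
Insert 178: h=10, bucket 10 empty -> new chain.
Insert 934: h=10, bucket 10 nonempty -> append to chain.
Insert 499: h=7, bucket 7 empty -> new chain.
Insert 970: h=10, bucket 10 nonempty -> append to chain.
Insert 981: h=9, bucket 9 empty -> new chain.
Insert 721: h=1, bucket 1 nonempty -> append to chain.
Insert 718: h=10, bucket 10 nonempty -> append to chain.
Insert 97: h=1, bucket 1 nonempty -> append to chain.
Insert 925: h=1, bucket 1 nonempty -> append to chain.
Final buckets:
0: _
1: 85 -> 721 -> 97 -> 925
2: _
3: _
4: 64
5: _
6: _
7: 499
8: _
9: 981
10: 178 -> 934 -> 970 -> 718
11: _

6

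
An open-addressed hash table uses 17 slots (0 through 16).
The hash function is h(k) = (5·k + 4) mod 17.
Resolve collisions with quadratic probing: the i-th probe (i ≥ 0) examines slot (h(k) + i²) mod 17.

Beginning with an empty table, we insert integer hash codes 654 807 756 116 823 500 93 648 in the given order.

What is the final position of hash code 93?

2

654 hashes to 10; slot 10 is free => place at 10.
807 hashes to 10; 10 taken => place at 11.
756 hashes to 10; 10,11 taken => place at 14.
116 hashes to 6; slot 6 is free => place at 6.
823 hashes to 5; slot 5 is free => place at 5.
500 hashes to 5; 5,6 taken => place at 9.
93 hashes to 10; 10,11,14 taken => place at 2.
648 hashes to 14; 14 taken => place at 15.
Table: [∅, ∅, 93, ∅, ∅, 823, 116, ∅, ∅, 500, 654, 807, ∅, ∅, 756, 648, ∅]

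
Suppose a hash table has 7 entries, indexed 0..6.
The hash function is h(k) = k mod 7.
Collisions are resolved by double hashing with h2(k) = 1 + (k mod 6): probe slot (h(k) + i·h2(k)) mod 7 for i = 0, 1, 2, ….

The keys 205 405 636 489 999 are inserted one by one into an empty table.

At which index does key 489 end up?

Insert 205: h=2, slot 2 empty → index 2.
Insert 405: h=6, slot 6 empty → index 6.
Insert 636: h=6, h2=1, slot 6 occupied → index 0.
Insert 489: h=6, h2=4, slot 6 occupied → index 3.
Insert 999: h=5, slot 5 empty → index 5.
Table: [636, ., 205, 489, ., 999, 405]

3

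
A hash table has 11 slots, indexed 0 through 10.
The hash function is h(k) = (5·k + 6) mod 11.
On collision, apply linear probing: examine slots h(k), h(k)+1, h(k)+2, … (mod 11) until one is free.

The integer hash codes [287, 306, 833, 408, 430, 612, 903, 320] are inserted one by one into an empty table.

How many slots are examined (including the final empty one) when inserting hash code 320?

287: h=0 -> slot 0
306: h=7 -> slot 7
833: h=2 -> slot 2
408: h=0, probe 0,1 -> slot 1
430: h=0, probe 0,1,2,3 -> slot 3
612: h=8 -> slot 8
903: h=0, probe 0,1,2,3,4 -> slot 4
320: h=0, probe 0,1,2,3,4,5 -> slot 5
Table: [287, 408, 833, 430, 903, 320, -, 306, 612, -, -]

6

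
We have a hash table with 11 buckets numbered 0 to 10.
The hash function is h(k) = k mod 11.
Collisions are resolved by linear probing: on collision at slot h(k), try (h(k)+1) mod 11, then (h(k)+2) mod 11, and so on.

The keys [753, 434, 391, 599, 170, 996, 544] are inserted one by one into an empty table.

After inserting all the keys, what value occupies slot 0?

753 hashes to 5; slot 5 is free -> place at 5.
434 hashes to 5; 5 taken -> place at 6.
391 hashes to 6; 6 taken -> place at 7.
599 hashes to 5; 5,6,7 taken -> place at 8.
170 hashes to 5; 5,6,7,8 taken -> place at 9.
996 hashes to 6; 6,7,8,9 taken -> place at 10.
544 hashes to 5; 5,6,7,8,9,10 taken -> place at 0.
Table: [544, ., ., ., ., 753, 434, 391, 599, 170, 996]

544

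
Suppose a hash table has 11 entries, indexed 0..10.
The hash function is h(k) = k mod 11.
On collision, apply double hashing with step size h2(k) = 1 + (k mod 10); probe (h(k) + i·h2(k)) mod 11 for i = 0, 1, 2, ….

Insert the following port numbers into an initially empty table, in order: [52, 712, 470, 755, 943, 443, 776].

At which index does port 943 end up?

1

Insert 52: h=8, slot 8 empty -> index 8.
Insert 712: h=8, h2=3, slot 8 occupied -> index 0.
Insert 470: h=8, h2=1, slot 8 occupied -> index 9.
Insert 755: h=7, slot 7 empty -> index 7.
Insert 943: h=8, h2=4, slot 8 occupied -> index 1.
Insert 443: h=3, slot 3 empty -> index 3.
Insert 776: h=6, slot 6 empty -> index 6.
Table: [712, 943, -, 443, -, -, 776, 755, 52, 470, -]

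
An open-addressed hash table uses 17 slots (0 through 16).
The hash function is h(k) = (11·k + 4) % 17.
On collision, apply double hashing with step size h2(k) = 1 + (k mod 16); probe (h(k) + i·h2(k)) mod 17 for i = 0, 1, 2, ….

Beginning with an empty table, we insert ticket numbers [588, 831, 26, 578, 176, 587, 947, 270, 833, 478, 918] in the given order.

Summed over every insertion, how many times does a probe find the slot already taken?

588 hashes to 12; slot 12 is free → place at 12.
831 hashes to 16; slot 16 is free → place at 16.
26 hashes to 1; slot 1 is free → place at 1.
578 hashes to 4; slot 4 is free → place at 4.
176 hashes to 2; slot 2 is free → place at 2.
587 hashes to 1, h2=12; 1 taken → place at 13.
947 hashes to 0; slot 0 is free → place at 0.
270 hashes to 16, h2=15; 16 taken → place at 14.
833 hashes to 4, h2=2; 4 taken → place at 6.
478 hashes to 9; slot 9 is free → place at 9.
918 hashes to 4, h2=7; 4 taken → place at 11.
Table: [947, 26, 176, —, 578, —, 833, —, —, 478, —, 918, 588, 587, 270, —, 831]

4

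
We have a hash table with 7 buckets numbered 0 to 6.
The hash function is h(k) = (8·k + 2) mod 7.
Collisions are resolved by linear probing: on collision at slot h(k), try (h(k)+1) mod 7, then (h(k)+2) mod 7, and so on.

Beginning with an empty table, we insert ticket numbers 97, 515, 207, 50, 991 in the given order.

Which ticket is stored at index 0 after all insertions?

97: h=1 → slot 1
515: h=6 → slot 6
207: h=6, probe 6,0 → slot 0
50: h=3 → slot 3
991: h=6, probe 6,0,1,2 → slot 2
Table: [207, 97, 991, 50, -, -, 515]

207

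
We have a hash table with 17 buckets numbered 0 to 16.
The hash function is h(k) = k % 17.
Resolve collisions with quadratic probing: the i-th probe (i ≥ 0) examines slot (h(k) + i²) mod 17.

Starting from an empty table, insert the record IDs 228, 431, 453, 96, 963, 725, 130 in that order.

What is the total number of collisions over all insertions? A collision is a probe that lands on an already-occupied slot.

228 hashes to 7; slot 7 is free -> place at 7.
431 hashes to 6; slot 6 is free -> place at 6.
453 hashes to 11; slot 11 is free -> place at 11.
96 hashes to 11; 11 taken -> place at 12.
963 hashes to 11; 11,12 taken -> place at 15.
725 hashes to 11; 11,12,15 taken -> place at 3.
130 hashes to 11; 11,12,15,3 taken -> place at 10.
Table: [_, _, _, 725, _, _, 431, 228, _, _, 130, 453, 96, _, _, 963, _]

10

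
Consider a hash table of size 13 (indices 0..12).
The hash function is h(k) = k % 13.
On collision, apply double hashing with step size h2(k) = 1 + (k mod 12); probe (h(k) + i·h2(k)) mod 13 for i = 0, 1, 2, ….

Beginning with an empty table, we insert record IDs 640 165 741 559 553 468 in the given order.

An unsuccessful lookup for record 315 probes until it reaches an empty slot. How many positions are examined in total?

640 hashes to 3; slot 3 is free → place at 3.
165 hashes to 9; slot 9 is free → place at 9.
741 hashes to 0; slot 0 is free → place at 0.
559 hashes to 0, h2=8; 0 taken → place at 8.
553 hashes to 7; slot 7 is free → place at 7.
468 hashes to 0, h2=1; 0 taken → place at 1.
Table: [741, 468, —, 640, —, —, —, 553, 559, 165, —, —, —]
Lookup 315: h=3, h2=4, probe 3,7,11 → slot 11 empty, not found.

3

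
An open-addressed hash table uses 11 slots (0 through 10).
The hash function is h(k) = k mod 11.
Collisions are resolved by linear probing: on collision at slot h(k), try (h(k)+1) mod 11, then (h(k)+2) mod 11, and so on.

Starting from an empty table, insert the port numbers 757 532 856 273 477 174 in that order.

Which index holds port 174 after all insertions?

757 hashes to 9; slot 9 is free => place at 9.
532 hashes to 4; slot 4 is free => place at 4.
856 hashes to 9; 9 taken => place at 10.
273 hashes to 9; 9,10 taken => place at 0.
477 hashes to 4; 4 taken => place at 5.
174 hashes to 9; 9,10,0 taken => place at 1.
Table: [273, 174, ∅, ∅, 532, 477, ∅, ∅, ∅, 757, 856]

1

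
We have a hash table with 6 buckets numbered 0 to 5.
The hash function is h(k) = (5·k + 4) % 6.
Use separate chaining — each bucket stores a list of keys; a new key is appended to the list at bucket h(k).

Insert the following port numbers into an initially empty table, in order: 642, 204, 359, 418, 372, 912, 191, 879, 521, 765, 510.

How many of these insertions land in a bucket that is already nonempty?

7

642 → bucket 4
204 → bucket 4 (collision)
359 → bucket 5
418 → bucket 0
372 → bucket 4 (collision)
912 → bucket 4 (collision)
191 → bucket 5 (collision)
879 → bucket 1
521 → bucket 5 (collision)
765 → bucket 1 (collision)
510 → bucket 4 (collision)
Final buckets:
0: 418
1: 879 -> 765
2: ∅
3: ∅
4: 642 -> 204 -> 372 -> 912 -> 510
5: 359 -> 191 -> 521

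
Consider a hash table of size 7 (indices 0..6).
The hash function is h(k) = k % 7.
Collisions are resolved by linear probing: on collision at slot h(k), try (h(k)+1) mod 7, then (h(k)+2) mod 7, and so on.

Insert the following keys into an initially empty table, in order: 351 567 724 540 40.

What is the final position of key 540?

2

Insert 351: h=1, slot 1 empty → index 1.
Insert 567: h=0, slot 0 empty → index 0.
Insert 724: h=3, slot 3 empty → index 3.
Insert 540: h=1, slot 1 occupied → index 2.
Insert 40: h=5, slot 5 empty → index 5.
Table: [567, 351, 540, 724, ∅, 40, ∅]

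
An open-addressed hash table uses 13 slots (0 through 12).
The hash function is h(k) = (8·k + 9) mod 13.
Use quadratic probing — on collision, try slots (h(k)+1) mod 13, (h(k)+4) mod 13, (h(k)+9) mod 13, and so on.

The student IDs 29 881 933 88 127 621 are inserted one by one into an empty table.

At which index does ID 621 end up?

29 hashes to 7; slot 7 is free → place at 7.
881 hashes to 11; slot 11 is free → place at 11.
933 hashes to 11; 11 taken → place at 12.
88 hashes to 11; 11,12 taken → place at 2.
127 hashes to 11; 11,12,2,7 taken → place at 1.
621 hashes to 11; 11,12,2,7,1 taken → place at 10.
Table: [—, 127, 88, —, —, —, —, 29, —, —, 621, 881, 933]

10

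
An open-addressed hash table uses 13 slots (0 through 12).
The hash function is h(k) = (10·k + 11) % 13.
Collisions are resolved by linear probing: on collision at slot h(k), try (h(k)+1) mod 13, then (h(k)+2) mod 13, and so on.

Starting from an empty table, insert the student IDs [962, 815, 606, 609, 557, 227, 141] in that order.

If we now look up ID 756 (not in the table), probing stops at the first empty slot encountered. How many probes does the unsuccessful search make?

4

962 hashes to 11; slot 11 is free → place at 11.
815 hashes to 10; slot 10 is free → place at 10.
606 hashes to 0; slot 0 is free → place at 0.
609 hashes to 4; slot 4 is free → place at 4.
557 hashes to 4; 4 taken → place at 5.
227 hashes to 6; slot 6 is free → place at 6.
141 hashes to 4; 4,5,6 taken → place at 7.
Table: [606, _, _, _, 609, 557, 227, 141, _, _, 815, 962, _]
Lookup 756: h=5, probe 5,6,7,8 → slot 8 empty, not found.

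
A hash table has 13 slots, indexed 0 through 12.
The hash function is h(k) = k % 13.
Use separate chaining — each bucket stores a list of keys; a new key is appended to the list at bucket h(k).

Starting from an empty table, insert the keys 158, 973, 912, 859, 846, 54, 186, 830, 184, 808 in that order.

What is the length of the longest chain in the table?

158 → bucket 2
973 → bucket 11
912 → bucket 2 (collision)
859 → bucket 1
846 → bucket 1 (collision)
54 → bucket 2 (collision)
186 → bucket 4
830 → bucket 11 (collision)
184 → bucket 2 (collision)
808 → bucket 2 (collision)
Final buckets:
0: —
1: 859 -> 846
2: 158 -> 912 -> 54 -> 184 -> 808
3: —
4: 186
5: —
6: —
7: —
8: —
9: —
10: —
11: 973 -> 830
12: —

5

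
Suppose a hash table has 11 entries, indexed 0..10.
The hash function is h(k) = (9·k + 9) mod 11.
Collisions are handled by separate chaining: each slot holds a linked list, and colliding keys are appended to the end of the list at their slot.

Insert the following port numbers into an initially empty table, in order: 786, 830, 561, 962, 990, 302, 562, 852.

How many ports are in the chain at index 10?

Insert 786: h=10, bucket 10 empty → new chain.
Insert 830: h=10, bucket 10 nonempty → append to chain.
Insert 561: h=9, bucket 9 empty → new chain.
Insert 962: h=10, bucket 10 nonempty → append to chain.
Insert 990: h=9, bucket 9 nonempty → append to chain.
Insert 302: h=10, bucket 10 nonempty → append to chain.
Insert 562: h=7, bucket 7 empty → new chain.
Insert 852: h=10, bucket 10 nonempty → append to chain.
Final buckets:
0: -
1: -
2: -
3: -
4: -
5: -
6: -
7: 562
8: -
9: 561 -> 990
10: 786 -> 830 -> 962 -> 302 -> 852

5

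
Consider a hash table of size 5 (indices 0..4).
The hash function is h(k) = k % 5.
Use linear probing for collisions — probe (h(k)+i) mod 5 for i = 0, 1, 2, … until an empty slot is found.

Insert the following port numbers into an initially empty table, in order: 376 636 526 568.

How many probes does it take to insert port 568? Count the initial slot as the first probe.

376 hashes to 1; slot 1 is free => place at 1.
636 hashes to 1; 1 taken => place at 2.
526 hashes to 1; 1,2 taken => place at 3.
568 hashes to 3; 3 taken => place at 4.
Table: [∅, 376, 636, 526, 568]

2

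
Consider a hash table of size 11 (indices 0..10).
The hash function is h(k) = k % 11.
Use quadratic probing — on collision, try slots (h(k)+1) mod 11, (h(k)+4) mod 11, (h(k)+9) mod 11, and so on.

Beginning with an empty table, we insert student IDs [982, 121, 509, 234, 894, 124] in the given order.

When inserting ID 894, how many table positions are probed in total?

982: h=3 -> slot 3
121: h=0 -> slot 0
509: h=3, probe 3,4 -> slot 4
234: h=3, probe 3,4,7 -> slot 7
894: h=3, probe 3,4,7,1 -> slot 1
124: h=3, probe 3,4,7,1,8 -> slot 8
Table: [121, 894, _, 982, 509, _, _, 234, 124, _, _]

4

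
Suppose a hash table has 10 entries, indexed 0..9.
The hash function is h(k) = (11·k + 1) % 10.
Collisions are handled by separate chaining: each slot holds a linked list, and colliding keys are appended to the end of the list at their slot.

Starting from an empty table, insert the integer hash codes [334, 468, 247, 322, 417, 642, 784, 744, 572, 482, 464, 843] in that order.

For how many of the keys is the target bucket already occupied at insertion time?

7

Insert 334: h=5, bucket 5 empty -> new chain.
Insert 468: h=9, bucket 9 empty -> new chain.
Insert 247: h=8, bucket 8 empty -> new chain.
Insert 322: h=3, bucket 3 empty -> new chain.
Insert 417: h=8, bucket 8 nonempty -> append to chain.
Insert 642: h=3, bucket 3 nonempty -> append to chain.
Insert 784: h=5, bucket 5 nonempty -> append to chain.
Insert 744: h=5, bucket 5 nonempty -> append to chain.
Insert 572: h=3, bucket 3 nonempty -> append to chain.
Insert 482: h=3, bucket 3 nonempty -> append to chain.
Insert 464: h=5, bucket 5 nonempty -> append to chain.
Insert 843: h=4, bucket 4 empty -> new chain.
Final buckets:
0: .
1: .
2: .
3: 322 -> 642 -> 572 -> 482
4: 843
5: 334 -> 784 -> 744 -> 464
6: .
7: .
8: 247 -> 417
9: 468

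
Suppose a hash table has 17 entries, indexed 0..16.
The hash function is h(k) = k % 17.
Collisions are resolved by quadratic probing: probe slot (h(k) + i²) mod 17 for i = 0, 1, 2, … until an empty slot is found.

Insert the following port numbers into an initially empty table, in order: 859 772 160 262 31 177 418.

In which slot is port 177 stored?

Insert 859: h=9, slot 9 empty -> index 9.
Insert 772: h=7, slot 7 empty -> index 7.
Insert 160: h=7, slot 7 occupied -> index 8.
Insert 262: h=7, slots 7,8 occupied -> index 11.
Insert 31: h=14, slot 14 empty -> index 14.
Insert 177: h=7, slots 7,8,11 occupied -> index 16.
Insert 418: h=10, slot 10 empty -> index 10.
Table: [., ., ., ., ., ., ., 772, 160, 859, 418, 262, ., ., 31, ., 177]

16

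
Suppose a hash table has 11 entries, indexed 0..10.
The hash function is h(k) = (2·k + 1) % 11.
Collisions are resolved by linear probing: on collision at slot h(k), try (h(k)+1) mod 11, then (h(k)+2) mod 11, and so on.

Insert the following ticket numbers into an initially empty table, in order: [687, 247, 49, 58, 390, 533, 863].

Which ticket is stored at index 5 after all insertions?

863

687 hashes to 0; slot 0 is free → place at 0.
247 hashes to 0; 0 taken → place at 1.
49 hashes to 0; 0,1 taken → place at 2.
58 hashes to 7; slot 7 is free → place at 7.
390 hashes to 0; 0,1,2 taken → place at 3.
533 hashes to 0; 0,1,2,3 taken → place at 4.
863 hashes to 0; 0,1,2,3,4 taken → place at 5.
Table: [687, 247, 49, 390, 533, 863, ., 58, ., ., .]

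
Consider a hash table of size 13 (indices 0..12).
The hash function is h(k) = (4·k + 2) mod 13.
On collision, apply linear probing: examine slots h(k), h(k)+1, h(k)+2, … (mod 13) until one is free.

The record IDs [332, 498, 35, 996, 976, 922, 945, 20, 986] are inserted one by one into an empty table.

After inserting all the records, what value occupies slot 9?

Insert 332: h=4, slot 4 empty -> index 4.
Insert 498: h=5, slot 5 empty -> index 5.
Insert 35: h=12, slot 12 empty -> index 12.
Insert 996: h=8, slot 8 empty -> index 8.
Insert 976: h=6, slot 6 empty -> index 6.
Insert 922: h=11, slot 11 empty -> index 11.
Insert 945: h=12, slot 12 occupied -> index 0.
Insert 20: h=4, slots 4,5,6 occupied -> index 7.
Insert 986: h=7, slots 7,8 occupied -> index 9.
Table: [945, ∅, ∅, ∅, 332, 498, 976, 20, 996, 986, ∅, 922, 35]

986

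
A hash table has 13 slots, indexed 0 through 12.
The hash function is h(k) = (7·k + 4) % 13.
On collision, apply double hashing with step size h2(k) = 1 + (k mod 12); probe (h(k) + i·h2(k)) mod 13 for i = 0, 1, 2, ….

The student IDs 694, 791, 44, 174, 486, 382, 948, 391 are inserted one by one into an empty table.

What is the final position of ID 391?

6

694 hashes to 0; slot 0 is free => place at 0.
791 hashes to 3; slot 3 is free => place at 3.
44 hashes to 0, h2=9; 0 taken => place at 9.
174 hashes to 0, h2=7; 0 taken => place at 7.
486 hashes to 0, h2=7; 0,7 taken => place at 1.
382 hashes to 0, h2=11; 0 taken => place at 11.
948 hashes to 10; slot 10 is free => place at 10.
391 hashes to 11, h2=8; 11 taken => place at 6.
Table: [694, 486, -, 791, -, -, 391, 174, -, 44, 948, 382, -]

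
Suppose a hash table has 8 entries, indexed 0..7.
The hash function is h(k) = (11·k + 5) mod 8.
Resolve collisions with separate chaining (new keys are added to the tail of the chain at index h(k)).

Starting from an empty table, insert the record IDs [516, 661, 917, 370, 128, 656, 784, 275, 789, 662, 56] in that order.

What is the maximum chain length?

Insert 516: h=1, bucket 1 empty → new chain.
Insert 661: h=4, bucket 4 empty → new chain.
Insert 917: h=4, bucket 4 nonempty → append to chain.
Insert 370: h=3, bucket 3 empty → new chain.
Insert 128: h=5, bucket 5 empty → new chain.
Insert 656: h=5, bucket 5 nonempty → append to chain.
Insert 784: h=5, bucket 5 nonempty → append to chain.
Insert 275: h=6, bucket 6 empty → new chain.
Insert 789: h=4, bucket 4 nonempty → append to chain.
Insert 662: h=7, bucket 7 empty → new chain.
Insert 56: h=5, bucket 5 nonempty → append to chain.
Final buckets:
0: —
1: 516
2: —
3: 370
4: 661 -> 917 -> 789
5: 128 -> 656 -> 784 -> 56
6: 275
7: 662

4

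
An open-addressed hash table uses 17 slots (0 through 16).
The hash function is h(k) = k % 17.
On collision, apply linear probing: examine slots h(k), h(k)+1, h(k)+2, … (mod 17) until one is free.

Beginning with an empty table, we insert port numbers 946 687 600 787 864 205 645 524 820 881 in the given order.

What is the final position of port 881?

946 hashes to 11; slot 11 is free → place at 11.
687 hashes to 7; slot 7 is free → place at 7.
600 hashes to 5; slot 5 is free → place at 5.
787 hashes to 5; 5 taken → place at 6.
864 hashes to 14; slot 14 is free → place at 14.
205 hashes to 1; slot 1 is free → place at 1.
645 hashes to 16; slot 16 is free → place at 16.
524 hashes to 14; 14 taken → place at 15.
820 hashes to 4; slot 4 is free → place at 4.
881 hashes to 14; 14,15,16 taken → place at 0.
Table: [881, 205, ., ., 820, 600, 787, 687, ., ., ., 946, ., ., 864, 524, 645]

0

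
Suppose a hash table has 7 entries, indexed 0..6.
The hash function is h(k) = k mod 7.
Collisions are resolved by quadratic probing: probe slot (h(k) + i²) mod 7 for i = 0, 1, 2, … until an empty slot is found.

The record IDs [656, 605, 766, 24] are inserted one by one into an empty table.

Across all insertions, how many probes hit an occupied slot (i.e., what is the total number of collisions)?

3

656: h=5 => slot 5
605: h=3 => slot 3
766: h=3, probe 3,4 => slot 4
24: h=3, probe 3,4,0 => slot 0
Table: [24, ., ., 605, 766, 656, .]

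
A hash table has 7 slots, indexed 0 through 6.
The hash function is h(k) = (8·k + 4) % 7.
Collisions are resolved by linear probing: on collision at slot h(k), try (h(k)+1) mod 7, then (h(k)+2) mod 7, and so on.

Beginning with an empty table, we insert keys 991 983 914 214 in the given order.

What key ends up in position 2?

991 hashes to 1; slot 1 is free -> place at 1.
983 hashes to 0; slot 0 is free -> place at 0.
914 hashes to 1; 1 taken -> place at 2.
214 hashes to 1; 1,2 taken -> place at 3.
Table: [983, 991, 914, 214, ., ., .]

914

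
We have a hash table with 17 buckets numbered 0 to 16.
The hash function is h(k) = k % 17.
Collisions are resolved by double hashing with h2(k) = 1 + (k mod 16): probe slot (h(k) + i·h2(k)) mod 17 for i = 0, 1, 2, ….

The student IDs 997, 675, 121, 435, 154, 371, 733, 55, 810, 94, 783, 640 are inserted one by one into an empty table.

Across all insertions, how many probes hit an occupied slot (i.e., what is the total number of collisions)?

5

Insert 997: h=11, slot 11 empty => index 11.
Insert 675: h=12, slot 12 empty => index 12.
Insert 121: h=2, slot 2 empty => index 2.
Insert 435: h=10, slot 10 empty => index 10.
Insert 154: h=1, slot 1 empty => index 1.
Insert 371: h=14, slot 14 empty => index 14.
Insert 733: h=2, h2=14, slot 2 occupied => index 16.
Insert 55: h=4, slot 4 empty => index 4.
Insert 810: h=11, h2=11, slot 11 occupied => index 5.
Insert 94: h=9, slot 9 empty => index 9.
Insert 783: h=1, h2=16, slot 1 occupied => index 0.
Insert 640: h=11, h2=1, slots 11,12 occupied => index 13.
Table: [783, 154, 121, ., 55, 810, ., ., ., 94, 435, 997, 675, 640, 371, ., 733]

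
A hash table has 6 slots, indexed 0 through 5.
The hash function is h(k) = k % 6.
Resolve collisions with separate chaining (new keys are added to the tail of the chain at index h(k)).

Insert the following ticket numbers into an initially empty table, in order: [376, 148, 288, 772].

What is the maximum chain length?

3

Insert 376: h=4, bucket 4 empty -> new chain.
Insert 148: h=4, bucket 4 nonempty -> append to chain.
Insert 288: h=0, bucket 0 empty -> new chain.
Insert 772: h=4, bucket 4 nonempty -> append to chain.
Final buckets:
0: 288
1: —
2: —
3: —
4: 376 -> 148 -> 772
5: —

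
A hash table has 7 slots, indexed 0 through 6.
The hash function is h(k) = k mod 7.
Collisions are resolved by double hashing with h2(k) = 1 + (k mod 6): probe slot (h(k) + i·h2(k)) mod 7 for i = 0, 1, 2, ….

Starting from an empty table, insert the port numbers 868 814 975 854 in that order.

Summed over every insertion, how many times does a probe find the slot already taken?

2

868: h=0 -> slot 0
814: h=2 -> slot 2
975: h=2, h2=4, probe 2,6 -> slot 6
854: h=0, h2=3, probe 0,3 -> slot 3
Table: [868, —, 814, 854, —, —, 975]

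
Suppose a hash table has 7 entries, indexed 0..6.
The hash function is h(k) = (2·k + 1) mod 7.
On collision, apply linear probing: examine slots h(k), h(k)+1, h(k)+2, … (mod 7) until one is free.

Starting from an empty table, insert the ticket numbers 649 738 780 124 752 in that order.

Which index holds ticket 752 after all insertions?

649: h=4 => slot 4
738: h=0 => slot 0
780: h=0, probe 0,1 => slot 1
124: h=4, probe 4,5 => slot 5
752: h=0, probe 0,1,2 => slot 2
Table: [738, 780, 752, _, 649, 124, _]

2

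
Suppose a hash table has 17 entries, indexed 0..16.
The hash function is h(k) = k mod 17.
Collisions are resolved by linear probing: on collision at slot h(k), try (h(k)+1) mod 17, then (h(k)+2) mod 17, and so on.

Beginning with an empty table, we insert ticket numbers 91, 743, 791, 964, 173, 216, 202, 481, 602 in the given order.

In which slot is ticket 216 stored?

14

91: h=6 => slot 6
743: h=12 => slot 12
791: h=9 => slot 9
964: h=12, probe 12,13 => slot 13
173: h=3 => slot 3
216: h=12, probe 12,13,14 => slot 14
202: h=15 => slot 15
481: h=5 => slot 5
602: h=7 => slot 7
Table: [_, _, _, 173, _, 481, 91, 602, _, 791, _, _, 743, 964, 216, 202, _]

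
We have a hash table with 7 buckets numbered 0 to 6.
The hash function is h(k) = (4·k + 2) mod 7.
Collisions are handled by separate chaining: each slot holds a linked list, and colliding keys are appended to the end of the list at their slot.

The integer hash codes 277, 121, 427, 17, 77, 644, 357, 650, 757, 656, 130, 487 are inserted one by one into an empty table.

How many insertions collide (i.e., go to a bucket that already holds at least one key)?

5

Insert 277: h=4, bucket 4 empty → new chain.
Insert 121: h=3, bucket 3 empty → new chain.
Insert 427: h=2, bucket 2 empty → new chain.
Insert 17: h=0, bucket 0 empty → new chain.
Insert 77: h=2, bucket 2 nonempty → append to chain.
Insert 644: h=2, bucket 2 nonempty → append to chain.
Insert 357: h=2, bucket 2 nonempty → append to chain.
Insert 650: h=5, bucket 5 empty → new chain.
Insert 757: h=6, bucket 6 empty → new chain.
Insert 656: h=1, bucket 1 empty → new chain.
Insert 130: h=4, bucket 4 nonempty → append to chain.
Insert 487: h=4, bucket 4 nonempty → append to chain.
Final buckets:
0: 17
1: 656
2: 427 -> 77 -> 644 -> 357
3: 121
4: 277 -> 130 -> 487
5: 650
6: 757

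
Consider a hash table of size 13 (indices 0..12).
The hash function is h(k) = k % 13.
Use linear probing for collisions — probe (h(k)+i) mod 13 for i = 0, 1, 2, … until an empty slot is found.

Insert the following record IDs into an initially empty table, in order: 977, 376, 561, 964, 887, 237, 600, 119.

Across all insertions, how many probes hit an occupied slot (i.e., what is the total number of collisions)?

977 hashes to 2; slot 2 is free -> place at 2.
376 hashes to 12; slot 12 is free -> place at 12.
561 hashes to 2; 2 taken -> place at 3.
964 hashes to 2; 2,3 taken -> place at 4.
887 hashes to 3; 3,4 taken -> place at 5.
237 hashes to 3; 3,4,5 taken -> place at 6.
600 hashes to 2; 2,3,4,5,6 taken -> place at 7.
119 hashes to 2; 2,3,4,5,6,7 taken -> place at 8.
Table: [∅, ∅, 977, 561, 964, 887, 237, 600, 119, ∅, ∅, ∅, 376]

19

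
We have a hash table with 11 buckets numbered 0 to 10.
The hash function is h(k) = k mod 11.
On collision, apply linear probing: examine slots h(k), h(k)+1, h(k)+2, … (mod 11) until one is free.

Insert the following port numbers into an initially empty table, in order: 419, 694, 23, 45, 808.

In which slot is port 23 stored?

419 hashes to 1; slot 1 is free -> place at 1.
694 hashes to 1; 1 taken -> place at 2.
23 hashes to 1; 1,2 taken -> place at 3.
45 hashes to 1; 1,2,3 taken -> place at 4.
808 hashes to 5; slot 5 is free -> place at 5.
Table: [_, 419, 694, 23, 45, 808, _, _, _, _, _]

3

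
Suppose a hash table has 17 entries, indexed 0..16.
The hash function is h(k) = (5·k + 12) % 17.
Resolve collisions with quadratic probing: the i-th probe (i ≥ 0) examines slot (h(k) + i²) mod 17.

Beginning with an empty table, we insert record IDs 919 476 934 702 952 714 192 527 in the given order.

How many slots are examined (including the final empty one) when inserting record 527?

Insert 919: h=0, slot 0 empty => index 0.
Insert 476: h=12, slot 12 empty => index 12.
Insert 934: h=7, slot 7 empty => index 7.
Insert 702: h=3, slot 3 empty => index 3.
Insert 952: h=12, slot 12 occupied => index 13.
Insert 714: h=12, slots 12,13 occupied => index 16.
Insert 192: h=3, slot 3 occupied => index 4.
Insert 527: h=12, slots 12,13,16,4 occupied => index 11.
Table: [919, -, -, 702, 192, -, -, 934, -, -, -, 527, 476, 952, -, -, 714]

5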